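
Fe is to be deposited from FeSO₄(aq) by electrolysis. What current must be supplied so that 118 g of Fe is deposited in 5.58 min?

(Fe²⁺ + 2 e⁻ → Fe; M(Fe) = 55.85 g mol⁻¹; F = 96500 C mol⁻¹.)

n(Fe) = 118 / 55.85 = 2.113 mol.
n(e⁻) = 2 × 2.113 = 4.226 mol.
Q = n(e⁻)·F = 4.226 × 96500 = 407800 C.
I = Q/t = 407800 / 334.80 s = 1220 A.

1220 A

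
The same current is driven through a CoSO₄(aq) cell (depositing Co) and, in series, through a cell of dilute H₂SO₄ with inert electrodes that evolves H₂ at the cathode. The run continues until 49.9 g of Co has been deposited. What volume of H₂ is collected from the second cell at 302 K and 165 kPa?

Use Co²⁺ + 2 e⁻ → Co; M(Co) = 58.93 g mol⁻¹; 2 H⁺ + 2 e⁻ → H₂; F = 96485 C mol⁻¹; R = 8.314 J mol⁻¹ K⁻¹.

n(Co) = 49.9 / 58.93 = 0.8468 mol, so n(e⁻) = 2 × 0.8468 = 1.694 mol.
The cells are in series, so the same 1.694 mol of electrons passes through the second cell.
2 H⁺ + 2 e⁻ → H₂ — 2 mol e⁻ per mol H₂, so n(H₂) = 1.694/2 = 0.8468 mol.
V = nRT/P = (0.8468 × 8.314 × 302) / (165 × 10³) = 0.0129 m³ = 12.9 L.

12.9 L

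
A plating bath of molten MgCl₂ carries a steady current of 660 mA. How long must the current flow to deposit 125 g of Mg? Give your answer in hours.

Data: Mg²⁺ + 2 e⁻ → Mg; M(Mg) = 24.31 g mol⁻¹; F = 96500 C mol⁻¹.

n(Mg) = m/M = 125 / 24.31 = 5.142 mol.
Each Mg atom requires 2 electrons, so n(e⁻) = 2 × 5.142 = 10.28 mol.
Q = n(e⁻)·F = 10.28 × 96500 = 992400 C.
t = Q/I = 992400 / 0.6600 A = 1504000 s = 418 h.

418 h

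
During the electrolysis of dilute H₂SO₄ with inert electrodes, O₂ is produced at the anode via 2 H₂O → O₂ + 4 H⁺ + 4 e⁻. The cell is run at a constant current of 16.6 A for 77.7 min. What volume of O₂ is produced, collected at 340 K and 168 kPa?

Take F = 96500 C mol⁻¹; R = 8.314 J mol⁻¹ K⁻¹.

3.37 L

Q = I·t = 16.60 A × 4662.0 s = 77390 C.
n(e⁻) = Q/F = 77390 / 96500 = 0.8020 mol.
4 electrons are transferred per O₂ molecule, so n(O₂) = 0.8020 / 4 = 0.2005 mol.
V = nRT/P = (0.2005 × 8.314 × 340) / (168 × 10³ Pa) = 0.00337 m³ = 3.37 L.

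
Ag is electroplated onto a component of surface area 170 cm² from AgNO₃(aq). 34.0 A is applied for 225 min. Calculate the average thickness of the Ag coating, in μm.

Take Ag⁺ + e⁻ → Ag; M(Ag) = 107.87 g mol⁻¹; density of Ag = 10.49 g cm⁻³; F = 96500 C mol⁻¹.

Q = I·t = 34.00 × 13500 = 459000 C; n(e⁻) = 4.756 mol.
n(Ag) = n(e⁻)/1 = 4.756 mol, so m = 4.756 × 107.87 = 513.1 g.
Volume = m/ρ = 513.1 / 10.49 = 48.91 cm³.
Thickness = V/A = 48.91 / 170 = 0.288 cm = 2880 μm.

2880 μm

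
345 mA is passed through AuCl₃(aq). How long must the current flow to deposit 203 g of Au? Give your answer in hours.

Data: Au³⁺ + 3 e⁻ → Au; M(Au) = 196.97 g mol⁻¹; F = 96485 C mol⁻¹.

n(Au) = m/M = 203 / 196.97 = 1.031 mol.
Each Au atom requires 3 electrons, so n(e⁻) = 3 × 1.031 = 3.092 mol.
Q = n(e⁻)·F = 3.092 × 96485 = 298300 C.
t = Q/I = 298300 / 0.3450 A = 864700 s = 240 h.

240 h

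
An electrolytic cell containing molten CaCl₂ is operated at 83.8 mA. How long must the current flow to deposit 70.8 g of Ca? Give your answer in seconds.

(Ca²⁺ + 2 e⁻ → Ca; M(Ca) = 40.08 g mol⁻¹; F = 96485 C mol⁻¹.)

n(Ca) = m/M = 70.8 / 40.08 = 1.766 mol.
Each Ca atom requires 2 electrons, so n(e⁻) = 2 × 1.766 = 3.533 mol.
Q = n(e⁻)·F = 3.533 × 96485 = 340900 C.
t = Q/I = 340900 / 0.08380 A = 4068000 s.

4.07 × 10⁶ s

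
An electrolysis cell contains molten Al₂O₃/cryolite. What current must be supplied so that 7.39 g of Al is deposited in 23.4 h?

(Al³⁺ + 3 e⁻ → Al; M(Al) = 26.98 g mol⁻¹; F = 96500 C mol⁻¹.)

0.941 A

n(Al) = 7.39 / 26.98 = 0.2739 mol.
n(e⁻) = 3 × 0.2739 = 0.8217 mol.
Q = n(e⁻)·F = 0.8217 × 96500 = 79300 C.
I = Q/t = 79300 / 84240 s = 0.941 A.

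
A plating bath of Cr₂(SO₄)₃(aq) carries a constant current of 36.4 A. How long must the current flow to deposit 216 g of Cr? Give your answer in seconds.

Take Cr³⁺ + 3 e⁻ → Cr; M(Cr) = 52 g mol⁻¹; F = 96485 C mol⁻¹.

n(Cr) = m/M = 216 / 52 = 4.154 mol.
Each Cr atom requires 3 electrons, so n(e⁻) = 3 × 4.154 = 12.46 mol.
Q = n(e⁻)·F = 12.46 × 96485 = 1202000 C.
t = Q/I = 1202000 / 36.40 A = 33030 s.

33000 s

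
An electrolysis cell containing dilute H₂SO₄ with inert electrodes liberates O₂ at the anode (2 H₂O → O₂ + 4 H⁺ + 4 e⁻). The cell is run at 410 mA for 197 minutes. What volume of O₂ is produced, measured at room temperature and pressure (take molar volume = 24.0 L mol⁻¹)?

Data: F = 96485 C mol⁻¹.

0.301 L

Q = I·t = 0.4100 A × 11820 s = 4846 C.
n(e⁻) = Q/F = 4846 / 96485 = 0.05023 mol.
4 electrons are transferred per O₂ molecule, so n(O₂) = 0.05023 / 4 = 0.01256 mol.
V = n × V_m = 0.01256 × 24.0 = 0.301 L.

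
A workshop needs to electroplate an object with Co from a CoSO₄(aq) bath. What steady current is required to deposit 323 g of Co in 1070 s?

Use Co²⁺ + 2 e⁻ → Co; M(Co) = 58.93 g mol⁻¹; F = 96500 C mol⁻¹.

989 A

n(Co) = 323 / 58.93 = 5.481 mol.
n(e⁻) = 2 × 5.481 = 10.96 mol.
Q = n(e⁻)·F = 10.96 × 96500 = 1058000 C.
I = Q/t = 1058000 / 1070.0 s = 989 A.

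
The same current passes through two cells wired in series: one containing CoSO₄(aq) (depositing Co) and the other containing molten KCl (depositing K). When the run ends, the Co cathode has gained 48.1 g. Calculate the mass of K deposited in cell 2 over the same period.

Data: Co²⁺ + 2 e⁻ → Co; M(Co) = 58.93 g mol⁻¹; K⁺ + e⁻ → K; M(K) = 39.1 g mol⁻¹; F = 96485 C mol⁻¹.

n(Co) = 48.1 / 58.93 = 0.8162 mol.
Since Co²⁺ + 2 e⁻ → Co, n(e⁻) passed = 2 × 0.8162 = 1.632 mol.
Cells in series carry the same charge, so the same 1.632 mol of electrons passes through cell 2.
K⁺ + e⁻ → K, so n(K) = 1.632 / 1 = 1.632 mol.
m(K) = 1.632 × 39.1 = 63.8 g.

63.8 g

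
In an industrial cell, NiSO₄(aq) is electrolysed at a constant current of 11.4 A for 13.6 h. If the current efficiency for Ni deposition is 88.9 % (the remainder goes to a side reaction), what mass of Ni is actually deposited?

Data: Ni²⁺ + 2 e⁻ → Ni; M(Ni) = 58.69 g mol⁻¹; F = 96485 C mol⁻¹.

Q = I·t = 11.40 × 48960 = 558100 C.
n(e⁻) = 558100/96485 = 5.785 mol; theoretically n(Ni) = 5.785/2 = 2.892 mol, m_theo = 169.8 g.
At 88.9 % efficiency, m_actual = 0.889 × 169.8 = 151 g.

151 g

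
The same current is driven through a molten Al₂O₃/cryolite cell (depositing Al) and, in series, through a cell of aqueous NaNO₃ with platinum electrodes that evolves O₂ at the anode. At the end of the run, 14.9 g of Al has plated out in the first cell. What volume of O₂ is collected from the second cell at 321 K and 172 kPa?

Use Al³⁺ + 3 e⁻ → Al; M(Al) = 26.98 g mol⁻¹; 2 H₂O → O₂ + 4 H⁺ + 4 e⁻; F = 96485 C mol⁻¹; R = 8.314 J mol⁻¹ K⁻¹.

6.43 L

n(Al) = 14.9 / 26.98 = 0.5523 mol, so n(e⁻) = 3 × 0.5523 = 1.657 mol.
The cells are in series, so the same 1.657 mol of electrons passes through the second cell.
2 H₂O → O₂ + 4 H⁺ + 4 e⁻ — 4 mol e⁻ per mol O₂, so n(O₂) = 1.657/4 = 0.4142 mol.
V = nRT/P = (0.4142 × 8.314 × 321) / (172 × 10³) = 0.00643 m³ = 6.43 L.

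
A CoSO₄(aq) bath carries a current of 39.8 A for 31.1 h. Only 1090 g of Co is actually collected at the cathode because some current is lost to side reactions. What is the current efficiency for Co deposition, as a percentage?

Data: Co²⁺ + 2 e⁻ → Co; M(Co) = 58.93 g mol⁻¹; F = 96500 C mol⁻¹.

Q = I·t = 39.80 × 111960 = 4456000 C; n(e⁻) = 4456000/96500 = 46.18 mol.
Theoretical n(Co) = n(e⁻)/2 = 23.09 mol, i.e. m_theo = 23.09 × 58.93 = 1361 g.
Efficiency = m_actual / m_theo = 1090 / 1361 = 80.1 %.

80.1 %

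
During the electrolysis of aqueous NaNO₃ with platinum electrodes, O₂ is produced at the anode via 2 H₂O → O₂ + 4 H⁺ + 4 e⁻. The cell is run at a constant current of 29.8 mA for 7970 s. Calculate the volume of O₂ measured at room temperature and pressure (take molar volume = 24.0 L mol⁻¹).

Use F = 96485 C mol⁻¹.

Q = I·t = 0.02980 A × 7970.0 s = 237.5 C.
n(e⁻) = Q/F = 237.5 / 96485 = 0.002462 mol.
4 electrons are transferred per O₂ molecule, so n(O₂) = 0.002462 / 4 = 0.0006154 mol.
V = n × V_m = 0.0006154 × 24.0 = 0.0148 L.

0.0148 L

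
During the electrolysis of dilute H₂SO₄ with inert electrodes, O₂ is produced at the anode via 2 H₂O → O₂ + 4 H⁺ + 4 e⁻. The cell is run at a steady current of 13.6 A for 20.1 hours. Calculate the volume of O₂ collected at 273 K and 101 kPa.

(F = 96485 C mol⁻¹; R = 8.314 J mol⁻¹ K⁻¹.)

Q = I·t = 13.60 A × 72360 s = 984100 C.
n(e⁻) = Q/F = 984100 / 96485 = 10.20 mol.
4 electrons are transferred per O₂ molecule, so n(O₂) = 10.20 / 4 = 2.550 mol.
V = nRT/P = (2.550 × 8.314 × 273) / (101 × 10³ Pa) = 0.0573 m³ = 57.3 L.

57.3 L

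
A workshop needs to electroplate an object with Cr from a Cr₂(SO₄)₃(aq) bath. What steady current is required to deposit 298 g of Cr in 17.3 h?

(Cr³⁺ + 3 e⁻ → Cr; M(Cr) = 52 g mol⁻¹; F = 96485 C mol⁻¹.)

26.6 A

n(Cr) = 298 / 52 = 5.731 mol.
n(e⁻) = 3 × 5.731 = 17.19 mol.
Q = n(e⁻)·F = 17.19 × 96485 = 1659000 C.
I = Q/t = 1659000 / 62280 s = 26.6 A.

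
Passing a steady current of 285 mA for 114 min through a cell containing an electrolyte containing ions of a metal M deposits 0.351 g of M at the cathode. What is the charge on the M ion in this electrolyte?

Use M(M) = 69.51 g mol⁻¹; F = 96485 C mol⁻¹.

+4

Q = I·t = 0.2850 A × 6840.0 s = 1949 C, so n(e⁻) = 1949/96485 = 0.02020 mol.
n(M) deposited = 0.351 / 69.51 = 0.005050 mol.
Electrons per atom = n(e⁻)/n(M) = 0.02020 / 0.005050 = 4.00 ≈ 4, so the ion is M⁴⁺.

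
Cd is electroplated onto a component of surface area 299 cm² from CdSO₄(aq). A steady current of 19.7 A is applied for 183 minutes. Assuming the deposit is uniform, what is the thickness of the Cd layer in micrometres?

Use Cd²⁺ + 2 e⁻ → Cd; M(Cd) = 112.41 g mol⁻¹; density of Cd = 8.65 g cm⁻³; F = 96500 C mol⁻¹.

Q = I·t = 19.70 × 10980 = 216300 C; n(e⁻) = 2.242 mol.
n(Cd) = n(e⁻)/2 = 1.121 mol, so m = 1.121 × 112.41 = 126.0 g.
Volume = m/ρ = 126.0 / 8.65 = 14.56 cm³.
Thickness = V/A = 14.56 / 299 = 0.0487 cm = 487 μm.

487 μm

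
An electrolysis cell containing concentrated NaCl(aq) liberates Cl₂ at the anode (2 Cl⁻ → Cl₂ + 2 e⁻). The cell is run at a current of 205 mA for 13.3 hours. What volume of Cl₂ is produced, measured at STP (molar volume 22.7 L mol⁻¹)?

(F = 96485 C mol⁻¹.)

Q = I·t = 0.2050 A × 47880 s = 9815 C.
n(e⁻) = Q/F = 9815 / 96485 = 0.1017 mol.
2 electrons are transferred per Cl₂ molecule, so n(Cl₂) = 0.1017 / 2 = 0.05086 mol.
V = n × V_m = 0.05086 × 22.7 = 1.15 L.

1.15 L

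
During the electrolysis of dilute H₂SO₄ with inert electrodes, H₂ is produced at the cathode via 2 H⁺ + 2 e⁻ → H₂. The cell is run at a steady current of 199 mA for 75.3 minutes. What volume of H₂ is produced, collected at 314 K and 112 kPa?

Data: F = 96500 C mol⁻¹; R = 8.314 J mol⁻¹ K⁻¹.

0.109 L

Q = I·t = 0.1990 A × 4518.0 s = 899.1 C.
n(e⁻) = Q/F = 899.1 / 96500 = 0.009317 mol.
2 electrons are transferred per H₂ molecule, so n(H₂) = 0.009317 / 2 = 0.004658 mol.
V = nRT/P = (0.004658 × 8.314 × 314) / (112 × 10³ Pa) = 1.09 × 10⁻⁴ m³ = 0.109 L.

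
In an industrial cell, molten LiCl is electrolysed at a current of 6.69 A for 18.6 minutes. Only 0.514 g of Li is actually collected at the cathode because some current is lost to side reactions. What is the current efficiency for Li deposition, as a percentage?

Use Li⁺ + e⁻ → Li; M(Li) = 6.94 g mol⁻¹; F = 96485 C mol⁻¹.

95.7 %

Q = I·t = 6.690 × 1116.0 = 7466 C; n(e⁻) = 7466/96485 = 0.07738 mol.
Theoretical n(Li) = n(e⁻)/1 = 0.07738 mol, i.e. m_theo = 0.07738 × 6.94 = 0.5370 g.
Efficiency = m_actual / m_theo = 0.514 / 0.5370 = 95.7 %.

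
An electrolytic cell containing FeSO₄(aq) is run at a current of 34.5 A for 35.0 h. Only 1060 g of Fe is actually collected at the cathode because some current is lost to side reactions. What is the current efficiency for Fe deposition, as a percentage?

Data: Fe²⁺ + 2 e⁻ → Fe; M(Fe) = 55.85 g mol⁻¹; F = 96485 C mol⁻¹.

84.3 %

Q = I·t = 34.50 × 126000 = 4347000 C; n(e⁻) = 4347000/96485 = 45.05 mol.
Theoretical n(Fe) = n(e⁻)/2 = 22.53 mol, i.e. m_theo = 22.53 × 55.85 = 1258 g.
Efficiency = m_actual / m_theo = 1060 / 1258 = 84.3 %.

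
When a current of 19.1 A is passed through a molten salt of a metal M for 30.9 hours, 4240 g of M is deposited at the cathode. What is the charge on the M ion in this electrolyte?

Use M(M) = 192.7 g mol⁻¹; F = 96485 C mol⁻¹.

Q = I·t = 19.10 A × 111240 s = 2125000 C, so n(e⁻) = 2125000/96485 = 22.02 mol.
n(M) deposited = 4240 / 192.7 = 22.00 mol.
Electrons per atom = n(e⁻)/n(M) = 22.02 / 22.00 = 1.00 ≈ 1, so the ion is M⁺.

+1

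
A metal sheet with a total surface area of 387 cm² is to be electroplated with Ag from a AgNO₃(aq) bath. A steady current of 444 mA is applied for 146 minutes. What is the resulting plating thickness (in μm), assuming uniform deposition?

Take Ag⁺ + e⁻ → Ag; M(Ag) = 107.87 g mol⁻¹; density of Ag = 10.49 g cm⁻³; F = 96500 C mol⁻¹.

10.7 μm

Q = I·t = 0.4440 × 8760.0 = 3889 C; n(e⁻) = 0.04031 mol.
n(Ag) = n(e⁻)/1 = 0.04031 mol, so m = 0.04031 × 107.87 = 4.348 g.
Volume = m/ρ = 4.348 / 10.49 = 0.4145 cm³.
Thickness = V/A = 0.4145 / 387 = 0.00107 cm = 10.7 μm.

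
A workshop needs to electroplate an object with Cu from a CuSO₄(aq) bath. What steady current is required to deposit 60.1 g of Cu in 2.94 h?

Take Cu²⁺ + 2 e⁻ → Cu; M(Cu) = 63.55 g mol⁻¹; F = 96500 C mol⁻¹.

17.2 A

n(Cu) = 60.1 / 63.55 = 0.9457 mol.
n(e⁻) = 2 × 0.9457 = 1.891 mol.
Q = n(e⁻)·F = 1.891 × 96500 = 182500 C.
I = Q/t = 182500 / 10584 s = 17.2 A.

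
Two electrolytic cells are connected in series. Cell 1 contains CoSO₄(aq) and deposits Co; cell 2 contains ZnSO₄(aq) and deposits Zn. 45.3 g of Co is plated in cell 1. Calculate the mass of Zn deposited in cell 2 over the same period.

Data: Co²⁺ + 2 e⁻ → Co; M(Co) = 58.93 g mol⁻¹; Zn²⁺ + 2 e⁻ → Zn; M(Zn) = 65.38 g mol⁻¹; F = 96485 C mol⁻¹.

50.3 g

n(Co) = 45.3 / 58.93 = 0.7687 mol.
Since Co²⁺ + 2 e⁻ → Co, n(e⁻) passed = 2 × 0.7687 = 1.537 mol.
Cells in series carry the same charge, so the same 1.537 mol of electrons passes through cell 2.
Zn²⁺ + 2 e⁻ → Zn, so n(Zn) = 1.537 / 2 = 0.7687 mol.
m(Zn) = 0.7687 × 65.38 = 50.3 g.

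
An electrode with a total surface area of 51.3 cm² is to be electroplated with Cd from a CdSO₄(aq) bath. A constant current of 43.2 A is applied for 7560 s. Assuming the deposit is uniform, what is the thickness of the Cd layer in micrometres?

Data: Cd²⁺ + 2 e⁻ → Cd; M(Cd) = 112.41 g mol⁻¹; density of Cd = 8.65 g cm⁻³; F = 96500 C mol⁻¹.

Q = I·t = 43.20 × 7560.0 = 326600 C; n(e⁻) = 3.384 mol.
n(Cd) = n(e⁻)/2 = 1.692 mol, so m = 1.692 × 112.41 = 190.2 g.
Volume = m/ρ = 190.2 / 8.65 = 21.99 cm³.
Thickness = V/A = 21.99 / 51.3 = 0.429 cm = 4290 μm.

4290 μm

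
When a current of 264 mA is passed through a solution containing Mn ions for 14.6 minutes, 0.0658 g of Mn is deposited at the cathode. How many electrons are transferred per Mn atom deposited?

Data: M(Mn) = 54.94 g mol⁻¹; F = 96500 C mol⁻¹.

2

Q = I·t = 0.2640 A × 876.00 s = 231.3 C, so n(e⁻) = 231.3/96500 = 0.002397 mol.
n(Mn) deposited = 0.0658 / 54.94 = 0.001198 mol.
Electrons per atom = n(e⁻)/n(Mn) = 0.002397 / 0.001198 = 2.00 ≈ 2, so the ion is Mn²⁺.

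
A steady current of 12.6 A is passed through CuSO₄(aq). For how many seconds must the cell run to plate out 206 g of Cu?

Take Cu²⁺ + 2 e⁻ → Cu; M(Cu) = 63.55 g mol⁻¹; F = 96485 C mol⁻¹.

n(Cu) = m/M = 206 / 63.55 = 3.242 mol.
Each Cu atom requires 2 electrons, so n(e⁻) = 2 × 3.242 = 6.483 mol.
Q = n(e⁻)·F = 6.483 × 96485 = 625500 C.
t = Q/I = 625500 / 12.60 A = 49640 s.

49600 s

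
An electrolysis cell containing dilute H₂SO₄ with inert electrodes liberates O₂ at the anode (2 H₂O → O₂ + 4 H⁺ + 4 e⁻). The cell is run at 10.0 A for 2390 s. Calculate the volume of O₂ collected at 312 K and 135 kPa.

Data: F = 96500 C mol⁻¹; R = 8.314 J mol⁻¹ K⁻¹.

1.19 L

Q = I·t = 10.00 A × 2390.0 s = 23900 C.
n(e⁻) = Q/F = 23900 / 96500 = 0.2477 mol.
4 electrons are transferred per O₂ molecule, so n(O₂) = 0.2477 / 4 = 0.06192 mol.
V = nRT/P = (0.06192 × 8.314 × 312) / (135 × 10³ Pa) = 0.00119 m³ = 1.19 L.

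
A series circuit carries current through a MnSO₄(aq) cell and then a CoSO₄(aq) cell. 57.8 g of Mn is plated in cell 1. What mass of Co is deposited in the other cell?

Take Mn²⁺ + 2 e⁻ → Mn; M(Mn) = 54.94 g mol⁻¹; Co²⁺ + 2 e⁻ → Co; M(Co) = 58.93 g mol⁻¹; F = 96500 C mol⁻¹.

62.0 g

n(Mn) = 57.8 / 54.94 = 1.052 mol.
Since Mn²⁺ + 2 e⁻ → Mn, n(e⁻) passed = 2 × 1.052 = 2.104 mol.
Cells in series carry the same charge, so the same 2.104 mol of electrons passes through cell 2.
Co²⁺ + 2 e⁻ → Co, so n(Co) = 2.104 / 2 = 1.052 mol.
m(Co) = 1.052 × 58.93 = 62.0 g.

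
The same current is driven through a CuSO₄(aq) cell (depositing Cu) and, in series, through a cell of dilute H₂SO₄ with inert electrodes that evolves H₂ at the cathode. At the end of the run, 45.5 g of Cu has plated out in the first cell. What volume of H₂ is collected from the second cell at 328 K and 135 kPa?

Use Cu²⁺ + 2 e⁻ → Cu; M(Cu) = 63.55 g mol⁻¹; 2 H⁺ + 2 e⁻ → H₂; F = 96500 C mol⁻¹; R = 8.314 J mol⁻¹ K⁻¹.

14.5 L

n(Cu) = 45.5 / 63.55 = 0.7160 mol, so n(e⁻) = 2 × 0.7160 = 1.432 mol.
The cells are in series, so the same 1.432 mol of electrons passes through the second cell.
2 H⁺ + 2 e⁻ → H₂ — 2 mol e⁻ per mol H₂, so n(H₂) = 1.432/2 = 0.7160 mol.
V = nRT/P = (0.7160 × 8.314 × 328) / (135 × 10³) = 0.0145 m³ = 14.5 L.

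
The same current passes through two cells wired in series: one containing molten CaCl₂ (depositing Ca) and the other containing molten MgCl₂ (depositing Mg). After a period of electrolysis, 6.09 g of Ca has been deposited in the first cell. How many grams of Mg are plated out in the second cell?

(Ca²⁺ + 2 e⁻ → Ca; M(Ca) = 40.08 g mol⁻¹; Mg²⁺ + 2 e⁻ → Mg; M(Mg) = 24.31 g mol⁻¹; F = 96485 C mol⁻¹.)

n(Ca) = 6.09 / 40.08 = 0.1519 mol.
Since Ca²⁺ + 2 e⁻ → Ca, n(e⁻) passed = 2 × 0.1519 = 0.3039 mol.
Cells in series carry the same charge, so the same 0.3039 mol of electrons passes through cell 2.
Mg²⁺ + 2 e⁻ → Mg, so n(Mg) = 0.3039 / 2 = 0.1519 mol.
m(Mg) = 0.1519 × 24.31 = 3.69 g.

3.69 g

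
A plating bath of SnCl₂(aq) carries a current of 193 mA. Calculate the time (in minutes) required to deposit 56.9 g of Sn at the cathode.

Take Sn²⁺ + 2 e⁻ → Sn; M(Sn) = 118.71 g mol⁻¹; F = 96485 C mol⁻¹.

7990 min

n(Sn) = m/M = 56.9 / 118.71 = 0.4793 mol.
Each Sn atom requires 2 electrons, so n(e⁻) = 2 × 0.4793 = 0.9586 mol.
Q = n(e⁻)·F = 0.9586 × 96485 = 92490 C.
t = Q/I = 92490 / 0.1930 A = 479200 s = 7990 min.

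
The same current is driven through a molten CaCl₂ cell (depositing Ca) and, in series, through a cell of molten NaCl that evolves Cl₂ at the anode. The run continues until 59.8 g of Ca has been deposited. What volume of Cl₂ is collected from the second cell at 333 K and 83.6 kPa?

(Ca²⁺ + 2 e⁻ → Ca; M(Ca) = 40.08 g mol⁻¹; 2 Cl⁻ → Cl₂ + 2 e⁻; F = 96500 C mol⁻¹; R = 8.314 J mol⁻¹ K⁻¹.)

n(Ca) = 59.8 / 40.08 = 1.492 mol, so n(e⁻) = 2 × 1.492 = 2.984 mol.
The cells are in series, so the same 2.984 mol of electrons passes through the second cell.
2 Cl⁻ → Cl₂ + 2 e⁻ — 2 mol e⁻ per mol Cl₂, so n(Cl₂) = 2.984/2 = 1.492 mol.
V = nRT/P = (1.492 × 8.314 × 333) / (83.6 × 10³) = 0.0494 m³ = 49.4 L.

49.4 L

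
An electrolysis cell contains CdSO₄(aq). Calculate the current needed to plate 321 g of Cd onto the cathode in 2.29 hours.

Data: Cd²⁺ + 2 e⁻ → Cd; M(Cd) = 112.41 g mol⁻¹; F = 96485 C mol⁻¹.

n(Cd) = 321 / 112.41 = 2.856 mol.
n(e⁻) = 2 × 2.856 = 5.711 mol.
Q = n(e⁻)·F = 5.711 × 96485 = 551000 C.
I = Q/t = 551000 / 8244.0 s = 66.8 A.

66.8 A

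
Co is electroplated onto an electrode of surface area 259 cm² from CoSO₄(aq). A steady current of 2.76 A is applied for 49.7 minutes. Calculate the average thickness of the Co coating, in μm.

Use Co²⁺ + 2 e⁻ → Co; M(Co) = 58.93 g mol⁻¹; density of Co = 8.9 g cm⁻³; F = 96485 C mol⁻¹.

Q = I·t = 2.760 × 2982.0 = 8230 C; n(e⁻) = 0.08530 mol.
n(Co) = n(e⁻)/2 = 0.04265 mol, so m = 0.04265 × 58.93 = 2.513 g.
Volume = m/ρ = 2.513 / 8.9 = 0.2824 cm³.
Thickness = V/A = 0.2824 / 259 = 0.00109 cm = 10.9 μm.

10.9 μm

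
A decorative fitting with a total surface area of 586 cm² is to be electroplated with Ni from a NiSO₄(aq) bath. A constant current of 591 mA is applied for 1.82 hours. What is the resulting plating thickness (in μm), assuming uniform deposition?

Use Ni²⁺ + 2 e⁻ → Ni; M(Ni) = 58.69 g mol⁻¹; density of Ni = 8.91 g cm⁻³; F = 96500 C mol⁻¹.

Q = I·t = 0.5910 × 6552.0 = 3872 C; n(e⁻) = 0.04013 mol.
n(Ni) = n(e⁻)/2 = 0.02006 mol, so m = 0.02006 × 58.69 = 1.178 g.
Volume = m/ρ = 1.178 / 8.91 = 0.1322 cm³.
Thickness = V/A = 0.1322 / 586 = 2.26 × 10⁻⁴ cm = 2.26 μm.

2.26 μm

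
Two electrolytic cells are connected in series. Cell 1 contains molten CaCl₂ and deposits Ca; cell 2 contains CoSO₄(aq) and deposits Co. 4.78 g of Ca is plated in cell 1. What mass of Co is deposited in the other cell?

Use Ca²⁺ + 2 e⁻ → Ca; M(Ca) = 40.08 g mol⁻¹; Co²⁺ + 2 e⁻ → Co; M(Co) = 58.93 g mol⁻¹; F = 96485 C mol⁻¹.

n(Ca) = 4.78 / 40.08 = 0.1193 mol.
Since Ca²⁺ + 2 e⁻ → Ca, n(e⁻) passed = 2 × 0.1193 = 0.2385 mol.
Cells in series carry the same charge, so the same 0.2385 mol of electrons passes through cell 2.
Co²⁺ + 2 e⁻ → Co, so n(Co) = 0.2385 / 2 = 0.1193 mol.
m(Co) = 0.1193 × 58.93 = 7.03 g.

7.03 g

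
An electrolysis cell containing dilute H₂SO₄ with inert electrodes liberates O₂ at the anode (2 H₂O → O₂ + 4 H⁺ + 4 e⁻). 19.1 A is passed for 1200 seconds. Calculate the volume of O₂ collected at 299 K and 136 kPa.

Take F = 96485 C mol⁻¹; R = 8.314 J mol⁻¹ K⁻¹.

Q = I·t = 19.10 A × 1200.0 s = 22920 C.
n(e⁻) = Q/F = 22920 / 96485 = 0.2375 mol.
4 electrons are transferred per O₂ molecule, so n(O₂) = 0.2375 / 4 = 0.05939 mol.
V = nRT/P = (0.05939 × 8.314 × 299) / (136 × 10³ Pa) = 0.00109 m³ = 1.09 L.

1.09 L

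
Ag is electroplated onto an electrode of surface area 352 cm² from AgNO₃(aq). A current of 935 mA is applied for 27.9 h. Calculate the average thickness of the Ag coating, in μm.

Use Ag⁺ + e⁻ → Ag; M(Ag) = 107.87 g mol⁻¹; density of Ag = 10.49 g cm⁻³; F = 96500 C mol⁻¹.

Q = I·t = 0.9350 × 100440 = 93910 C; n(e⁻) = 0.9732 mol.
n(Ag) = n(e⁻)/1 = 0.9732 mol, so m = 0.9732 × 107.87 = 105.0 g.
Volume = m/ρ = 105.0 / 10.49 = 10.01 cm³.
Thickness = V/A = 10.01 / 352 = 0.0284 cm = 284 μm.

284 μm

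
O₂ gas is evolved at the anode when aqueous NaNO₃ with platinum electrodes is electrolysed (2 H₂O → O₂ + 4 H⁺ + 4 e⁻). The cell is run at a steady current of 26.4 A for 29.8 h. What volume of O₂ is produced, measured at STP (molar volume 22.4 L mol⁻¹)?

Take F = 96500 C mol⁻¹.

Q = I·t = 26.40 A × 107280 s = 2832000 C.
n(e⁻) = Q/F = 2832000 / 96500 = 29.35 mol.
4 electrons are transferred per O₂ molecule, so n(O₂) = 29.35 / 4 = 7.337 mol.
V = n × V_m = 7.337 × 22.4 = 164 L.

164 L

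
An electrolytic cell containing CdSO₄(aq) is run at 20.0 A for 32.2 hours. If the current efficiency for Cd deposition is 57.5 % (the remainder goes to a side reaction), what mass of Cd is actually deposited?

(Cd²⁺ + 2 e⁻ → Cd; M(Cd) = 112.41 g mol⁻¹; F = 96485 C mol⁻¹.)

Q = I·t = 20.00 × 115920 = 2318000 C.
n(e⁻) = 2318000/96485 = 24.03 mol; theoretically n(Cd) = 24.03/2 = 12.01 mol, m_theo = 1351 g.
At 57.5 % efficiency, m_actual = 0.575 × 1351 = 777 g.

777 g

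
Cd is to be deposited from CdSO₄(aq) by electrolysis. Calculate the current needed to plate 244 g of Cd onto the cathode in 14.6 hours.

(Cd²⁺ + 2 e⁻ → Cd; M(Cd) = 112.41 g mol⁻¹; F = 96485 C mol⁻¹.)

7.97 A

n(Cd) = 244 / 112.41 = 2.171 mol.
n(e⁻) = 2 × 2.171 = 4.341 mol.
Q = n(e⁻)·F = 4.341 × 96485 = 418900 C.
I = Q/t = 418900 / 52560 s = 7.97 A.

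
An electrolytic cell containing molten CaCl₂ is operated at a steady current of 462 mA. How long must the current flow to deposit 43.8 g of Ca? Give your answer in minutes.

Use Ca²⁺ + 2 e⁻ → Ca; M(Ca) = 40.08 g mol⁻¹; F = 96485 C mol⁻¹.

n(Ca) = m/M = 43.8 / 40.08 = 1.093 mol.
Each Ca atom requires 2 electrons, so n(e⁻) = 2 × 1.093 = 2.186 mol.
Q = n(e⁻)·F = 2.186 × 96485 = 210900 C.
t = Q/I = 210900 / 0.4620 A = 456500 s = 7610 min.

7610 min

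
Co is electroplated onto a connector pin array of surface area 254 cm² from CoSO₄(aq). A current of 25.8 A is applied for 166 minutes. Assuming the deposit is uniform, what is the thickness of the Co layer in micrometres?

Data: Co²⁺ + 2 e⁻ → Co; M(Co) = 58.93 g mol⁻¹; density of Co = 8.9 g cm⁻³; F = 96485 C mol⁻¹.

Q = I·t = 25.80 × 9960.0 = 257000 C; n(e⁻) = 2.663 mol.
n(Co) = n(e⁻)/2 = 1.332 mol, so m = 1.332 × 58.93 = 78.47 g.
Volume = m/ρ = 78.47 / 8.9 = 8.817 cm³.
Thickness = V/A = 8.817 / 254 = 0.0347 cm = 347 μm.

347 μm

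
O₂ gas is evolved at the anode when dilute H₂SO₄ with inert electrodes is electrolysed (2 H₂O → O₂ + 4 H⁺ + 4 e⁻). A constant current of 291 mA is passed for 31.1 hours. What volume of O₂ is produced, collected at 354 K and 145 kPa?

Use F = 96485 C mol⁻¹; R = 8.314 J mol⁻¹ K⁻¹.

Q = I·t = 0.2910 A × 111960 s = 32580 C.
n(e⁻) = Q/F = 32580 / 96485 = 0.3377 mol.
4 electrons are transferred per O₂ molecule, so n(O₂) = 0.3377 / 4 = 0.08442 mol.
V = nRT/P = (0.08442 × 8.314 × 354) / (145 × 10³ Pa) = 0.00171 m³ = 1.71 L.

1.71 L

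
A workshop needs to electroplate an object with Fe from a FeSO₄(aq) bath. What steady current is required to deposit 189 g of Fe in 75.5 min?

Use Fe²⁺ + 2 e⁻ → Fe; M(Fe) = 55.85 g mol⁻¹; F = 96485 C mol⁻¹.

144 A

n(Fe) = 189 / 55.85 = 3.384 mol.
n(e⁻) = 2 × 3.384 = 6.768 mol.
Q = n(e⁻)·F = 6.768 × 96485 = 653000 C.
I = Q/t = 653000 / 4530.0 s = 144 A.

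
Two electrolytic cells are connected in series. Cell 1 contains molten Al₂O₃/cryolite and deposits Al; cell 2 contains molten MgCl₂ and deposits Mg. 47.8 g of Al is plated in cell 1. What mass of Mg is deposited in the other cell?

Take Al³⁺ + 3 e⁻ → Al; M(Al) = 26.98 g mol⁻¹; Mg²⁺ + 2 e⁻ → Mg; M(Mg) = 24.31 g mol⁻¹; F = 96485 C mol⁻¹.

64.6 g

n(Al) = 47.8 / 26.98 = 1.772 mol.
Since Al³⁺ + 3 e⁻ → Al, n(e⁻) passed = 3 × 1.772 = 5.315 mol.
Cells in series carry the same charge, so the same 5.315 mol of electrons passes through cell 2.
Mg²⁺ + 2 e⁻ → Mg, so n(Mg) = 5.315 / 2 = 2.658 mol.
m(Mg) = 2.658 × 24.31 = 64.6 g.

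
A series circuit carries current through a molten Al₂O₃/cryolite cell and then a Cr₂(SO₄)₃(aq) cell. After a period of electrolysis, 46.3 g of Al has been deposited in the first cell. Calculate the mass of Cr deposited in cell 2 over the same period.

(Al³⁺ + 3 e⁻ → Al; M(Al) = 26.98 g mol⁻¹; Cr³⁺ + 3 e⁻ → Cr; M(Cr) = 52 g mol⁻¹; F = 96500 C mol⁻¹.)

89.2 g

n(Al) = 46.3 / 26.98 = 1.716 mol.
Since Al³⁺ + 3 e⁻ → Al, n(e⁻) passed = 3 × 1.716 = 5.148 mol.
Cells in series carry the same charge, so the same 5.148 mol of electrons passes through cell 2.
Cr³⁺ + 3 e⁻ → Cr, so n(Cr) = 5.148 / 3 = 1.716 mol.
m(Cr) = 1.716 × 52 = 89.2 g.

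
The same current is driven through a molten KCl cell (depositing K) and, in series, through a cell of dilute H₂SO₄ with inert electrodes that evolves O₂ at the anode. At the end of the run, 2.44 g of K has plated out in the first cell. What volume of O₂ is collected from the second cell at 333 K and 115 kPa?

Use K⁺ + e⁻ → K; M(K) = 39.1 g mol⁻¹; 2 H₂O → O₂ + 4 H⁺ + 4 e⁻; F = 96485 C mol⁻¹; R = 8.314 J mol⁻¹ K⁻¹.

n(K) = 2.44 / 39.1 = 0.06240 mol, so n(e⁻) = 1 × 0.06240 = 0.06240 mol.
The cells are in series, so the same 0.06240 mol of electrons passes through the second cell.
2 H₂O → O₂ + 4 H⁺ + 4 e⁻ — 4 mol e⁻ per mol O₂, so n(O₂) = 0.06240/4 = 0.01560 mol.
V = nRT/P = (0.01560 × 8.314 × 333) / (115 × 10³) = 3.76 × 10⁻⁴ m³ = 0.376 L.

0.376 L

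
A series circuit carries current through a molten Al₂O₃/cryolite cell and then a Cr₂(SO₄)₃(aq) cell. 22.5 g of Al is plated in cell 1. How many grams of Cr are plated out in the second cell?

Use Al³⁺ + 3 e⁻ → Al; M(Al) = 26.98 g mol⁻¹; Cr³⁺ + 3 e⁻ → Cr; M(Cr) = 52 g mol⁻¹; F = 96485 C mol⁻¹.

43.4 g

n(Al) = 22.5 / 26.98 = 0.8340 mol.
Since Al³⁺ + 3 e⁻ → Al, n(e⁻) passed = 3 × 0.8340 = 2.502 mol.
Cells in series carry the same charge, so the same 2.502 mol of electrons passes through cell 2.
Cr³⁺ + 3 e⁻ → Cr, so n(Cr) = 2.502 / 3 = 0.8340 mol.
m(Cr) = 0.8340 × 52 = 43.4 g.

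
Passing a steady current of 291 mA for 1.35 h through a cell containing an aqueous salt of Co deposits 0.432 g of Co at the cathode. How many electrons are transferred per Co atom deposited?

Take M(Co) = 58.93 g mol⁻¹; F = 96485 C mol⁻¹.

Q = I·t = 0.2910 A × 4860.0 s = 1414 C, so n(e⁻) = 1414/96485 = 0.01466 mol.
n(Co) deposited = 0.432 / 58.93 = 0.007331 mol.
Electrons per atom = n(e⁻)/n(Co) = 0.01466 / 0.007331 = 2.00 ≈ 2, so the ion is Co²⁺.

2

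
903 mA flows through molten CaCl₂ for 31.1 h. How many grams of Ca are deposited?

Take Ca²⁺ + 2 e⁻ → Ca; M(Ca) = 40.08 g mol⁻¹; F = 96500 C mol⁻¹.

Q = I·t = 0.9030 A × 111960 s = 101100 C.
n(e⁻) = Q/F = 101100 / 96500 = 1.048 mol.
Ca²⁺ + 2 e⁻ → Ca, so n(Ca) = n(e⁻)/2 = 0.5238 mol.
m = n·M = 0.5238 × 40.08 = 21.0 g.

21.0 g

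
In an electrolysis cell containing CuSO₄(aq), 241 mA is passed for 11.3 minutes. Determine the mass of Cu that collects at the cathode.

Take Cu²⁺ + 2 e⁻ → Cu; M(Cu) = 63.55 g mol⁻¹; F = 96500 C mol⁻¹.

Q = I·t = 0.2410 A × 678.00 s = 163.4 C.
n(e⁻) = Q/F = 163.4 / 96500 = 0.001693 mol.
Cu²⁺ + 2 e⁻ → Cu, so n(Cu) = n(e⁻)/2 = 0.0008466 mol.
m = n·M = 0.0008466 × 63.55 = 0.0538 g.

0.0538 g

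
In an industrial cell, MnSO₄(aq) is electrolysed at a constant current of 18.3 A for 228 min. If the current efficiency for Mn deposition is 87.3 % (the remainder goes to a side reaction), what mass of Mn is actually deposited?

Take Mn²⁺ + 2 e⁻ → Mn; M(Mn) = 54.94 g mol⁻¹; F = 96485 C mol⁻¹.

62.2 g

Q = I·t = 18.30 × 13680 = 250300 C.
n(e⁻) = 250300/96485 = 2.595 mol; theoretically n(Mn) = 2.595/2 = 1.297 mol, m_theo = 71.27 g.
At 87.3 % efficiency, m_actual = 0.873 × 71.27 = 62.2 g.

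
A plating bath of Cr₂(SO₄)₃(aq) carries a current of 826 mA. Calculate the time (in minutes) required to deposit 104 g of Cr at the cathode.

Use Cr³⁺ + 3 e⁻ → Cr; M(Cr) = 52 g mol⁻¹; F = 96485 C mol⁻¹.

n(Cr) = m/M = 104 / 52 = 2.000 mol.
Each Cr atom requires 3 electrons, so n(e⁻) = 3 × 2.000 = 6.000 mol.
Q = n(e⁻)·F = 6.000 × 96485 = 578900 C.
t = Q/I = 578900 / 0.8260 A = 700900 s = 11700 min.

11700 min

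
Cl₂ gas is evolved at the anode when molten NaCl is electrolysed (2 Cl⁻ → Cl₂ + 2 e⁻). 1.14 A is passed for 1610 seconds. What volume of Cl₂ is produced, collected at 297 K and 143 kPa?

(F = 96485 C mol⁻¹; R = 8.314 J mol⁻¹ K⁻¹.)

0.164 L

Q = I·t = 1.140 A × 1610.0 s = 1835 C.
n(e⁻) = Q/F = 1835 / 96485 = 0.01902 mol.
2 electrons are transferred per Cl₂ molecule, so n(Cl₂) = 0.01902 / 2 = 0.009511 mol.
V = nRT/P = (0.009511 × 8.314 × 297) / (143 × 10³ Pa) = 1.64 × 10⁻⁴ m³ = 0.164 L.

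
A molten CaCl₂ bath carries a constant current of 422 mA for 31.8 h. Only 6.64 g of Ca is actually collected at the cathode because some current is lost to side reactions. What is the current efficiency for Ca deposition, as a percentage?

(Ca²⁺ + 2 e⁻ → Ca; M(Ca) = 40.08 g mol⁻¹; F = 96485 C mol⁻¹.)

Q = I·t = 0.4220 × 114480 = 48310 C; n(e⁻) = 48310/96485 = 0.5007 mol.
Theoretical n(Ca) = n(e⁻)/2 = 0.2504 mol, i.e. m_theo = 0.2504 × 40.08 = 10.03 g.
Efficiency = m_actual / m_theo = 6.64 / 10.03 = 66.2 %.

66.2 %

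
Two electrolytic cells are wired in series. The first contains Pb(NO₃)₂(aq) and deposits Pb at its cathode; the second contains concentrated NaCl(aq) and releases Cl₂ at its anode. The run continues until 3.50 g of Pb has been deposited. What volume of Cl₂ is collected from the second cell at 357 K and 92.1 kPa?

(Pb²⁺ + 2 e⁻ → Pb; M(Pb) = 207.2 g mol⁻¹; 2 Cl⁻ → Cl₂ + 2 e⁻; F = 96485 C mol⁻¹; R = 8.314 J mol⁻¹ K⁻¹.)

0.544 L

n(Pb) = 3.50 / 207.2 = 0.01689 mol, so n(e⁻) = 2 × 0.01689 = 0.03378 mol.
The cells are in series, so the same 0.03378 mol of electrons passes through the second cell.
2 Cl⁻ → Cl₂ + 2 e⁻ — 2 mol e⁻ per mol Cl₂, so n(Cl₂) = 0.03378/2 = 0.01689 mol.
V = nRT/P = (0.01689 × 8.314 × 357) / (92.1 × 10³) = 5.44 × 10⁻⁴ m³ = 0.544 L.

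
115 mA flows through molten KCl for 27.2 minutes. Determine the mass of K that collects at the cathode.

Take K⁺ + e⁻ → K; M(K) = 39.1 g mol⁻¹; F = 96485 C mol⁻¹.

0.0761 g

Q = I·t = 0.1150 A × 1632.0 s = 187.7 C.
n(e⁻) = Q/F = 187.7 / 96485 = 0.001945 mol.
K⁺ + e⁻ → K, so n(K) = n(e⁻)/1 = 0.001945 mol.
m = n·M = 0.001945 × 39.1 = 0.0761 g.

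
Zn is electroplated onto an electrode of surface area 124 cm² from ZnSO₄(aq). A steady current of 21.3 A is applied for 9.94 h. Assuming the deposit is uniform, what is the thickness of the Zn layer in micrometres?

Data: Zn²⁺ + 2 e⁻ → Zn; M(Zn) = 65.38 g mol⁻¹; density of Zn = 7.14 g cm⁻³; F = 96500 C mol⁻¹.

Q = I·t = 21.30 × 35784 = 762200 C; n(e⁻) = 7.898 mol.
n(Zn) = n(e⁻)/2 = 3.949 mol, so m = 3.949 × 65.38 = 258.2 g.
Volume = m/ρ = 258.2 / 7.14 = 36.16 cm³.
Thickness = V/A = 36.16 / 124 = 0.292 cm = 2920 μm.

2920 μm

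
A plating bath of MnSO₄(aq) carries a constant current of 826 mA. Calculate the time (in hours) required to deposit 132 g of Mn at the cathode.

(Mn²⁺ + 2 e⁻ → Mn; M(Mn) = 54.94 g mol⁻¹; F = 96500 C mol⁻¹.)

156 h

n(Mn) = m/M = 132 / 54.94 = 2.403 mol.
Each Mn atom requires 2 electrons, so n(e⁻) = 2 × 2.403 = 4.805 mol.
Q = n(e⁻)·F = 4.805 × 96500 = 463700 C.
t = Q/I = 463700 / 0.8260 A = 561400 s = 156 h.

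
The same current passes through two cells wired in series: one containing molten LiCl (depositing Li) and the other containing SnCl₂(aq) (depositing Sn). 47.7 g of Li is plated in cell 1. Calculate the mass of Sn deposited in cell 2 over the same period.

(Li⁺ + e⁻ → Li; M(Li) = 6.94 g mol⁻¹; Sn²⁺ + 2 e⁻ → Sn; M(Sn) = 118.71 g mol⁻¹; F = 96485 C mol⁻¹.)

n(Li) = 47.7 / 6.94 = 6.873 mol.
Since Li⁺ + e⁻ → Li, n(e⁻) passed = 1 × 6.873 = 6.873 mol.
Cells in series carry the same charge, so the same 6.873 mol of electrons passes through cell 2.
Sn²⁺ + 2 e⁻ → Sn, so n(Sn) = 6.873 / 2 = 3.437 mol.
m(Sn) = 3.437 × 118.71 = 408 g.

408 g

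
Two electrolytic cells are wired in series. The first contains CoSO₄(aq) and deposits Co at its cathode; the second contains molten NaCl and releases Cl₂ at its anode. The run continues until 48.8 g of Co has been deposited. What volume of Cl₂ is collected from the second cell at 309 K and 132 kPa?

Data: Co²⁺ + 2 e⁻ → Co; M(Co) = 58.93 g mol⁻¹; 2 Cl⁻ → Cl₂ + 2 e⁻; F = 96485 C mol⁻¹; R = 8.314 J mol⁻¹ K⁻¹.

16.1 L

n(Co) = 48.8 / 58.93 = 0.8281 mol, so n(e⁻) = 2 × 0.8281 = 1.656 mol.
The cells are in series, so the same 1.656 mol of electrons passes through the second cell.
2 Cl⁻ → Cl₂ + 2 e⁻ — 2 mol e⁻ per mol Cl₂, so n(Cl₂) = 1.656/2 = 0.8281 mol.
V = nRT/P = (0.8281 × 8.314 × 309) / (132 × 10³) = 0.0161 m³ = 16.1 L.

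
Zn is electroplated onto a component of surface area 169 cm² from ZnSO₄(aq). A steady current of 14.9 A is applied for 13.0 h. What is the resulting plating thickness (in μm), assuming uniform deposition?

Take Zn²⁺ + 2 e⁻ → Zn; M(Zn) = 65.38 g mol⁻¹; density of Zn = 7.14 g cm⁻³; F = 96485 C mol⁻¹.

1960 μm

Q = I·t = 14.90 × 46800 = 697300 C; n(e⁻) = 7.227 mol.
n(Zn) = n(e⁻)/2 = 3.614 mol, so m = 3.614 × 65.38 = 236.3 g.
Volume = m/ρ = 236.3 / 7.14 = 33.09 cm³.
Thickness = V/A = 33.09 / 169 = 0.196 cm = 1960 μm.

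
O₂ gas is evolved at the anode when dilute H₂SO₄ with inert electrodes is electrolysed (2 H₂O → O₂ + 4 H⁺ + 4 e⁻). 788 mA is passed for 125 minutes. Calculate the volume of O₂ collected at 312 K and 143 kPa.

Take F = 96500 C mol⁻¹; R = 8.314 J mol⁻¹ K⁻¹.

Q = I·t = 0.7880 A × 7500.0 s = 5910 C.
n(e⁻) = Q/F = 5910 / 96500 = 0.06124 mol.
4 electrons are transferred per O₂ molecule, so n(O₂) = 0.06124 / 4 = 0.01531 mol.
V = nRT/P = (0.01531 × 8.314 × 312) / (143 × 10³ Pa) = 2.78 × 10⁻⁴ m³ = 0.278 L.

0.278 L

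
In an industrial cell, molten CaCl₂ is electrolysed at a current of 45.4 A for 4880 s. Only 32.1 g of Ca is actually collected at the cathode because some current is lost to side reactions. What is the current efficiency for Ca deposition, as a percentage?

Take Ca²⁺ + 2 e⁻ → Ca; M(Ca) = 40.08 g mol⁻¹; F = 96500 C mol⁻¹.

69.8 %

Q = I·t = 45.40 × 4880.0 = 221600 C; n(e⁻) = 221600/96500 = 2.296 mol.
Theoretical n(Ca) = n(e⁻)/2 = 1.148 mol, i.e. m_theo = 1.148 × 40.08 = 46.01 g.
Efficiency = m_actual / m_theo = 32.1 / 46.01 = 69.8 %.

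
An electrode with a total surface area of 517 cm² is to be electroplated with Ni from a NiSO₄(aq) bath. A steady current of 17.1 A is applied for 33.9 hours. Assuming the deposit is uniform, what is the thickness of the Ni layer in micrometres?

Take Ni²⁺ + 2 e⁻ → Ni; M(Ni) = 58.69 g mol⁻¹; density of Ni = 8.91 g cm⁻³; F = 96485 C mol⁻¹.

Q = I·t = 17.10 × 122040 = 2087000 C; n(e⁻) = 21.63 mol.
n(Ni) = n(e⁻)/2 = 10.81 mol, so m = 10.81 × 58.69 = 634.7 g.
Volume = m/ρ = 634.7 / 8.91 = 71.24 cm³.
Thickness = V/A = 71.24 / 517 = 0.138 cm = 1380 μm.

1380 μm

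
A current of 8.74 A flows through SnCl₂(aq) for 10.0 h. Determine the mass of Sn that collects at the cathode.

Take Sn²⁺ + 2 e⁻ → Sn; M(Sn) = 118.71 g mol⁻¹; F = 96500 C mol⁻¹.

Q = I·t = 8.740 A × 36000 s = 314600 C.
n(e⁻) = Q/F = 314600 / 96500 = 3.261 mol.
Sn²⁺ + 2 e⁻ → Sn, so n(Sn) = n(e⁻)/2 = 1.630 mol.
m = n·M = 1.630 × 118.71 = 194 g.

194 g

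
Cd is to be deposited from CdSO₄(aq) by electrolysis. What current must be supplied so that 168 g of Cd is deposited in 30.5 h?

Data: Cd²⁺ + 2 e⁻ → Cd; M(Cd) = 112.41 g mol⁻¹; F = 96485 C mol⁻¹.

n(Cd) = 168 / 112.41 = 1.495 mol.
n(e⁻) = 2 × 1.495 = 2.989 mol.
Q = n(e⁻)·F = 2.989 × 96485 = 288400 C.
I = Q/t = 288400 / 109800 s = 2.63 A.

2.63 A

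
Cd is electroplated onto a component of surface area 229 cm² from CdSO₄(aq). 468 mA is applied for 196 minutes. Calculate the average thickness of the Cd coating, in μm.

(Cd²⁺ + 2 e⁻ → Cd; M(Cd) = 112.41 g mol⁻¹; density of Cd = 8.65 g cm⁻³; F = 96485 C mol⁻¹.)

Q = I·t = 0.4680 × 11760 = 5504 C; n(e⁻) = 0.05704 mol.
n(Cd) = n(e⁻)/2 = 0.02852 mol, so m = 0.02852 × 112.41 = 3.206 g.
Volume = m/ρ = 3.206 / 8.65 = 0.3706 cm³.
Thickness = V/A = 0.3706 / 229 = 0.00162 cm = 16.2 μm.

16.2 μm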